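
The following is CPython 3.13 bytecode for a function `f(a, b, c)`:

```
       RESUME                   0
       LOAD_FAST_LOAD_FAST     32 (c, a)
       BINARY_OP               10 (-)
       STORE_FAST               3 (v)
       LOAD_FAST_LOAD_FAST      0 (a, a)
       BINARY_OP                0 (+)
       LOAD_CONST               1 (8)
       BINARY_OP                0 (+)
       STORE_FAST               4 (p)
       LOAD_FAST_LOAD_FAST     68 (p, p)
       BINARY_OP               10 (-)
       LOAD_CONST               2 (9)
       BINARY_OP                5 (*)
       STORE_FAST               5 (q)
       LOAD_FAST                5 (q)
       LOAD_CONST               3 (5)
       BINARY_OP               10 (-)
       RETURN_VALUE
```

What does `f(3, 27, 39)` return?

LOAD_FAST_LOAD_FAST c,a → push 39,3. Stack: [39, 3]
BINARY_OP - → 39 - 3 = 36. Stack: [36]
STORE_FAST v → v=36. Stack: []
LOAD_FAST_LOAD_FAST a,a → push 3,3. Stack: [3, 3]
BINARY_OP + → 3 + 3 = 6. Stack: [6]
LOAD_CONST → push 8. Stack: [6, 8]
BINARY_OP + → 6 + 8 = 14. Stack: [14]
STORE_FAST p → p=14. Stack: []
LOAD_FAST_LOAD_FAST p,p → push 14,14. Stack: [14, 14]
BINARY_OP - → 14 - 14 = 0. Stack: [0]
LOAD_CONST → push 9. Stack: [0, 9]
BINARY_OP * → 0 * 9 = 0. Stack: [0]
STORE_FAST q → q=0. Stack: []
LOAD_FAST q → push 0. Stack: [0]
LOAD_CONST → push 5. Stack: [0, 5]
BINARY_OP - → 0 - 5 = -5. Stack: [-5]
RETURN_VALUE → return -5.

-5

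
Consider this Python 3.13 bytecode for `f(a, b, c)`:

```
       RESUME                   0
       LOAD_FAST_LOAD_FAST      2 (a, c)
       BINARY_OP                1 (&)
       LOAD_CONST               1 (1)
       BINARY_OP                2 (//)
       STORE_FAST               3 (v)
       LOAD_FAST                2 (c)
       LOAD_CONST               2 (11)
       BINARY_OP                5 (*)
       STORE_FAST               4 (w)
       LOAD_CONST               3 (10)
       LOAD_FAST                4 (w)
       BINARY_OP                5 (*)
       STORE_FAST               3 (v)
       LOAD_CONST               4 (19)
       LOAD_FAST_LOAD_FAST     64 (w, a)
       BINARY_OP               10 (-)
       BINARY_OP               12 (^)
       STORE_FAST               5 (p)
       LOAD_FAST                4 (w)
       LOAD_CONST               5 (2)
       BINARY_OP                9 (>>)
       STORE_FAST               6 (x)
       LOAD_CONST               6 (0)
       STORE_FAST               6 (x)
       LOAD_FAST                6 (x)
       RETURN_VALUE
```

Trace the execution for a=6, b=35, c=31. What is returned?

0

LOAD_FAST_LOAD_FAST a,c → push 6,31. Stack: [6, 31]
BINARY_OP & → 6 & 31 = 6. Stack: [6]
LOAD_CONST → push 1. Stack: [6, 1]
BINARY_OP // → 6 // 1 = 6. Stack: [6]
STORE_FAST v → v=6. Stack: []
LOAD_FAST c → push 31. Stack: [31]
LOAD_CONST → push 11. Stack: [31, 11]
BINARY_OP * → 31 * 11 = 341. Stack: [341]
STORE_FAST w → w=341. Stack: []
LOAD_CONST → push 10. Stack: [10]
LOAD_FAST w → push 341. Stack: [10, 341]
BINARY_OP * → 10 * 341 = 3410. Stack: [3410]
STORE_FAST v → v=3410. Stack: []
LOAD_CONST → push 19. Stack: [19]
LOAD_FAST_LOAD_FAST w,a → push 341,6. Stack: [19, 341, 6]
BINARY_OP - → 341 - 6 = 335. Stack: [19, 335]
BINARY_OP ^ → 19 ^ 335 = 348. Stack: [348]
STORE_FAST p → p=348. Stack: []
LOAD_FAST w → push 341. Stack: [341]
LOAD_CONST → push 2. Stack: [341, 2]
BINARY_OP >> → 341 >> 2 = 85. Stack: [85]
STORE_FAST x → x=85. Stack: []
LOAD_CONST → push 0. Stack: [0]
STORE_FAST x → x=0. Stack: []
LOAD_FAST x → push 0. Stack: [0]
RETURN_VALUE → return 0.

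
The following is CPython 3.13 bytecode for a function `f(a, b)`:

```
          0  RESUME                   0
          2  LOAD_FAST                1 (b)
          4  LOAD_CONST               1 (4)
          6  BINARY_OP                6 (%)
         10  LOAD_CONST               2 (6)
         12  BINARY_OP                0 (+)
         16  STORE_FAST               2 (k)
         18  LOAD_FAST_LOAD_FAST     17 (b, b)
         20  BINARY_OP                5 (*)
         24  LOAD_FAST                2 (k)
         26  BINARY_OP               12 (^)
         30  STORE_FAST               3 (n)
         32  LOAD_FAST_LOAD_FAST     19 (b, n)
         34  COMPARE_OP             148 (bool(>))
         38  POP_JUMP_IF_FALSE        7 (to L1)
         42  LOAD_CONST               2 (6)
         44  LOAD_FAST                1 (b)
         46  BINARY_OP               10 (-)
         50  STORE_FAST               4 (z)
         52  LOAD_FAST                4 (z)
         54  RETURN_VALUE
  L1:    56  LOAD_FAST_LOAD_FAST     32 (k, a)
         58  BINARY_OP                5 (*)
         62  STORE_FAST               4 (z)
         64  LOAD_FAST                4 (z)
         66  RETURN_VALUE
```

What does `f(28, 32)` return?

LOAD_FAST b → push 32. Stack: [32]
LOAD_CONST → push 4. Stack: [32, 4]
BINARY_OP % → 32 % 4 = 0. Stack: [0]
LOAD_CONST → push 6. Stack: [0, 6]
BINARY_OP + → 0 + 6 = 6. Stack: [6]
STORE_FAST k → k=6. Stack: []
LOAD_FAST_LOAD_FAST b,b → push 32,32. Stack: [32, 32]
BINARY_OP * → 32 * 32 = 1024. Stack: [1024]
LOAD_FAST k → push 6. Stack: [1024, 6]
BINARY_OP ^ → 1024 ^ 6 = 1030. Stack: [1030]
STORE_FAST n → n=1030. Stack: []
LOAD_FAST_LOAD_FAST b,n → push 32,1030. Stack: [32, 1030]
COMPARE_OP bool(>) → 32 vs 1030 = False. Stack: [False]
POP_JUMP_IF_FALSE → pop False; jump. Stack: []
LOAD_FAST_LOAD_FAST k,a → push 6,28. Stack: [6, 28]
BINARY_OP * → 6 * 28 = 168. Stack: [168]
STORE_FAST z → z=168. Stack: []
LOAD_FAST z → push 168. Stack: [168]
RETURN_VALUE → return 168.

168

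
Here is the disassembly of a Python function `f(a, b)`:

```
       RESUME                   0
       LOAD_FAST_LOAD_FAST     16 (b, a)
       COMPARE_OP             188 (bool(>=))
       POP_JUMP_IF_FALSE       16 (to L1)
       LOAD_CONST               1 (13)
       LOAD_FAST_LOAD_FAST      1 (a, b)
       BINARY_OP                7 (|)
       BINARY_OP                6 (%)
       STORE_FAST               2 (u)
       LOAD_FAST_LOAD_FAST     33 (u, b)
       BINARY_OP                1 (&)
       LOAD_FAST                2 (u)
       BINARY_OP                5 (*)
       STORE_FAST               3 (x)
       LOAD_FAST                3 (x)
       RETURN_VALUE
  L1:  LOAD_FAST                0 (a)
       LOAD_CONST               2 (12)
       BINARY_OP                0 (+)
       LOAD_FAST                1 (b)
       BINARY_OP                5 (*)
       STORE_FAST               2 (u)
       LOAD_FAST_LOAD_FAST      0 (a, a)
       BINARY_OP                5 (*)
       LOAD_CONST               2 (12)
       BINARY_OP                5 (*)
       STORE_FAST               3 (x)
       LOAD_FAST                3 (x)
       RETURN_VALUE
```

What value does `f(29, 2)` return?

LOAD_FAST_LOAD_FAST b,a → push 2,29. Stack: [2, 29]
COMPARE_OP bool(>=) → 2 vs 29 = False. Stack: [False]
POP_JUMP_IF_FALSE → pop False; jump. Stack: []
LOAD_FAST a → push 29. Stack: [29]
LOAD_CONST → push 12. Stack: [29, 12]
BINARY_OP + → 29 + 12 = 41. Stack: [41]
LOAD_FAST b → push 2. Stack: [41, 2]
BINARY_OP * → 41 * 2 = 82. Stack: [82]
STORE_FAST u → u=82. Stack: []
LOAD_FAST_LOAD_FAST a,a → push 29,29. Stack: [29, 29]
BINARY_OP * → 29 * 29 = 841. Stack: [841]
LOAD_CONST → push 12. Stack: [841, 12]
BINARY_OP * → 841 * 12 = 10092. Stack: [10092]
STORE_FAST x → x=10092. Stack: []
LOAD_FAST x → push 10092. Stack: [10092]
RETURN_VALUE → return 10092.

10092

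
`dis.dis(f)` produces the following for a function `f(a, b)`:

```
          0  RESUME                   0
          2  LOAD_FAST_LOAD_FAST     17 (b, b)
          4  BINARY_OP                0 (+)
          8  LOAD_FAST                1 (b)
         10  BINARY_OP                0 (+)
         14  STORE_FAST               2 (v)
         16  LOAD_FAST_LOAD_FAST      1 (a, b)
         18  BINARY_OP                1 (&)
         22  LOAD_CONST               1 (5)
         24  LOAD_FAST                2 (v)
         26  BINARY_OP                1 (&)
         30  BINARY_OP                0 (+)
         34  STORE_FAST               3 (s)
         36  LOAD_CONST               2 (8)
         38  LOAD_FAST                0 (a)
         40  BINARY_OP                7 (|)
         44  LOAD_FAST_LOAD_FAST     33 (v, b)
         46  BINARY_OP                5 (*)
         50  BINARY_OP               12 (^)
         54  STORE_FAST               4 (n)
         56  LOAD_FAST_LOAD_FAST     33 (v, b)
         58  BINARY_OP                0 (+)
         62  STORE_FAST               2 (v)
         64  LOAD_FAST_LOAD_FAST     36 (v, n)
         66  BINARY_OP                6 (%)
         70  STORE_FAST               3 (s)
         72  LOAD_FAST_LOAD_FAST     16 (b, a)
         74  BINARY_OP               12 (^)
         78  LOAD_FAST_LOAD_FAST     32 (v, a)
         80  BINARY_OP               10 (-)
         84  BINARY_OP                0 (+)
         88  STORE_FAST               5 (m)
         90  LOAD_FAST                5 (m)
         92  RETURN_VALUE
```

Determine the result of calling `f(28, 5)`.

LOAD_FAST_LOAD_FAST b,b → push 5,5. Stack: [5, 5]
BINARY_OP + → 5 + 5 = 10. Stack: [10]
LOAD_FAST b → push 5. Stack: [10, 5]
BINARY_OP + → 10 + 5 = 15. Stack: [15]
STORE_FAST v → v=15. Stack: []
LOAD_FAST_LOAD_FAST a,b → push 28,5. Stack: [28, 5]
BINARY_OP & → 28 & 5 = 4. Stack: [4]
LOAD_CONST → push 5. Stack: [4, 5]
LOAD_FAST v → push 15. Stack: [4, 5, 15]
BINARY_OP & → 5 & 15 = 5. Stack: [4, 5]
BINARY_OP + → 4 + 5 = 9. Stack: [9]
STORE_FAST s → s=9. Stack: []
LOAD_CONST → push 8. Stack: [8]
LOAD_FAST a → push 28. Stack: [8, 28]
BINARY_OP | → 8 | 28 = 28. Stack: [28]
LOAD_FAST_LOAD_FAST v,b → push 15,5. Stack: [28, 15, 5]
BINARY_OP * → 15 * 5 = 75. Stack: [28, 75]
BINARY_OP ^ → 28 ^ 75 = 87. Stack: [87]
STORE_FAST n → n=87. Stack: []
LOAD_FAST_LOAD_FAST v,b → push 15,5. Stack: [15, 5]
BINARY_OP + → 15 + 5 = 20. Stack: [20]
STORE_FAST v → v=20. Stack: []
LOAD_FAST_LOAD_FAST v,n → push 20,87. Stack: [20, 87]
BINARY_OP % → 20 % 87 = 20. Stack: [20]
STORE_FAST s → s=20. Stack: []
LOAD_FAST_LOAD_FAST b,a → push 5,28. Stack: [5, 28]
BINARY_OP ^ → 5 ^ 28 = 25. Stack: [25]
LOAD_FAST_LOAD_FAST v,a → push 20,28. Stack: [25, 20, 28]
BINARY_OP - → 20 - 28 = -8. Stack: [25, -8]
BINARY_OP + → 25 + -8 = 17. Stack: [17]
STORE_FAST m → m=17. Stack: []
LOAD_FAST m → push 17. Stack: [17]
RETURN_VALUE → return 17.

17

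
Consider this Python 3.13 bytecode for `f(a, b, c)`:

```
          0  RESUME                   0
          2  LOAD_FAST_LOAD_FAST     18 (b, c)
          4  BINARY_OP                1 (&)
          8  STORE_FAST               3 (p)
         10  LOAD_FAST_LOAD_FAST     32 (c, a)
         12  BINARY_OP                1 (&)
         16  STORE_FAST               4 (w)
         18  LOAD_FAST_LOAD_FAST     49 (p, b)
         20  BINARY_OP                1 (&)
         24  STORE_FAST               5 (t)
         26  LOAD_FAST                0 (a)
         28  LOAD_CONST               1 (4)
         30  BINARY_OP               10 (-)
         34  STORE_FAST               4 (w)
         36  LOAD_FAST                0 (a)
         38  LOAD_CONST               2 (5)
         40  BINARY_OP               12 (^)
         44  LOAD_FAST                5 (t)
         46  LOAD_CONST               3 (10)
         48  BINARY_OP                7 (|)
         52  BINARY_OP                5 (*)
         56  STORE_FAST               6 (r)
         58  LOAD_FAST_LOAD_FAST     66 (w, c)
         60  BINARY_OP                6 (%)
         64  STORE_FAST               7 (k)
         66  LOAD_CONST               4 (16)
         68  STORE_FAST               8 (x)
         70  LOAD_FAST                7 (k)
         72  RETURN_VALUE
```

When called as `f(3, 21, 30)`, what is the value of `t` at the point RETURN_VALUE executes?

20

LOAD_FAST_LOAD_FAST b,c → push 21,30. Stack: [21, 30]
BINARY_OP & → 21 & 30 = 20. Stack: [20]
STORE_FAST p → p=20. Stack: []
LOAD_FAST_LOAD_FAST c,a → push 30,3. Stack: [30, 3]
BINARY_OP & → 30 & 3 = 2. Stack: [2]
STORE_FAST w → w=2. Stack: []
LOAD_FAST_LOAD_FAST p,b → push 20,21. Stack: [20, 21]
BINARY_OP & → 20 & 21 = 20. Stack: [20]
STORE_FAST t → t=20. Stack: []
LOAD_FAST a → push 3. Stack: [3]
LOAD_CONST → push 4. Stack: [3, 4]
BINARY_OP - → 3 - 4 = -1. Stack: [-1]
STORE_FAST w → w=-1. Stack: []
LOAD_FAST a → push 3. Stack: [3]
LOAD_CONST → push 5. Stack: [3, 5]
BINARY_OP ^ → 3 ^ 5 = 6. Stack: [6]
LOAD_FAST t → push 20. Stack: [6, 20]
LOAD_CONST → push 10. Stack: [6, 20, 10]
BINARY_OP | → 20 | 10 = 30. Stack: [6, 30]
BINARY_OP * → 6 * 30 = 180. Stack: [180]
STORE_FAST r → r=180. Stack: []
LOAD_FAST_LOAD_FAST w,c → push -1,30. Stack: [-1, 30]
BINARY_OP % → -1 % 30 = 29. Stack: [29]
STORE_FAST k → k=29. Stack: []
LOAD_CONST → push 16. Stack: [16]
STORE_FAST x → x=16. Stack: []
LOAD_FAST k → push 29. Stack: [29]
RETURN_VALUE → return 29.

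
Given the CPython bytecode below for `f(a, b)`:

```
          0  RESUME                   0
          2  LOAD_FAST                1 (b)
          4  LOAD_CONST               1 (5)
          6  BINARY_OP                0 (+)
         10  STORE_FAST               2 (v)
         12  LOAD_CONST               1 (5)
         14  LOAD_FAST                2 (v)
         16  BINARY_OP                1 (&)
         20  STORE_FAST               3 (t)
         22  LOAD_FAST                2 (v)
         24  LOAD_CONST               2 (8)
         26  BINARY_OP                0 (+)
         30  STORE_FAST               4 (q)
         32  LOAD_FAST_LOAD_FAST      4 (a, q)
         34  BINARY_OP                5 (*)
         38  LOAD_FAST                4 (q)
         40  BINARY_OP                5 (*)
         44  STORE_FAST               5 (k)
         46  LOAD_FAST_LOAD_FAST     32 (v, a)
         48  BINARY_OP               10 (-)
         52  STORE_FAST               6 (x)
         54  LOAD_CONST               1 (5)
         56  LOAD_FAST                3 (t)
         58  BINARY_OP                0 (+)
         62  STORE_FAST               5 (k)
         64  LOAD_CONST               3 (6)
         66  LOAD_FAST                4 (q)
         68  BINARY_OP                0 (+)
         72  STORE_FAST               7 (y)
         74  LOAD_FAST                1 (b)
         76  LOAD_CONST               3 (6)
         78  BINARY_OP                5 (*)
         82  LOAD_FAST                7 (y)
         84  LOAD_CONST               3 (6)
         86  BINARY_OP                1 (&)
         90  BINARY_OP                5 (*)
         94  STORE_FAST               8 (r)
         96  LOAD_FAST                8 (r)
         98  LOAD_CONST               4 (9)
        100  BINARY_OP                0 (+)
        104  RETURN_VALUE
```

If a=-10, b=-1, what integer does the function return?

LOAD_FAST b → push -1. Stack: [-1]
LOAD_CONST → push 5. Stack: [-1, 5]
BINARY_OP + → -1 + 5 = 4. Stack: [4]
STORE_FAST v → v=4. Stack: []
LOAD_CONST → push 5. Stack: [5]
LOAD_FAST v → push 4. Stack: [5, 4]
BINARY_OP & → 5 & 4 = 4. Stack: [4]
STORE_FAST t → t=4. Stack: []
LOAD_FAST v → push 4. Stack: [4]
LOAD_CONST → push 8. Stack: [4, 8]
BINARY_OP + → 4 + 8 = 12. Stack: [12]
STORE_FAST q → q=12. Stack: []
LOAD_FAST_LOAD_FAST a,q → push -10,12. Stack: [-10, 12]
BINARY_OP * → -10 * 12 = -120. Stack: [-120]
LOAD_FAST q → push 12. Stack: [-120, 12]
BINARY_OP * → -120 * 12 = -1440. Stack: [-1440]
STORE_FAST k → k=-1440. Stack: []
LOAD_FAST_LOAD_FAST v,a → push 4,-10. Stack: [4, -10]
BINARY_OP - → 4 - -10 = 14. Stack: [14]
STORE_FAST x → x=14. Stack: []
LOAD_CONST → push 5. Stack: [5]
LOAD_FAST t → push 4. Stack: [5, 4]
BINARY_OP + → 5 + 4 = 9. Stack: [9]
STORE_FAST k → k=9. Stack: []
LOAD_CONST → push 6. Stack: [6]
LOAD_FAST q → push 12. Stack: [6, 12]
BINARY_OP + → 6 + 12 = 18. Stack: [18]
STORE_FAST y → y=18. Stack: []
LOAD_FAST b → push -1. Stack: [-1]
LOAD_CONST → push 6. Stack: [-1, 6]
BINARY_OP * → -1 * 6 = -6. Stack: [-6]
LOAD_FAST y → push 18. Stack: [-6, 18]
LOAD_CONST → push 6. Stack: [-6, 18, 6]
BINARY_OP & → 18 & 6 = 2. Stack: [-6, 2]
BINARY_OP * → -6 * 2 = -12. Stack: [-12]
STORE_FAST r → r=-12. Stack: []
LOAD_FAST r → push -12. Stack: [-12]
LOAD_CONST → push 9. Stack: [-12, 9]
BINARY_OP + → -12 + 9 = -3. Stack: [-3]
RETURN_VALUE → return -3.

-3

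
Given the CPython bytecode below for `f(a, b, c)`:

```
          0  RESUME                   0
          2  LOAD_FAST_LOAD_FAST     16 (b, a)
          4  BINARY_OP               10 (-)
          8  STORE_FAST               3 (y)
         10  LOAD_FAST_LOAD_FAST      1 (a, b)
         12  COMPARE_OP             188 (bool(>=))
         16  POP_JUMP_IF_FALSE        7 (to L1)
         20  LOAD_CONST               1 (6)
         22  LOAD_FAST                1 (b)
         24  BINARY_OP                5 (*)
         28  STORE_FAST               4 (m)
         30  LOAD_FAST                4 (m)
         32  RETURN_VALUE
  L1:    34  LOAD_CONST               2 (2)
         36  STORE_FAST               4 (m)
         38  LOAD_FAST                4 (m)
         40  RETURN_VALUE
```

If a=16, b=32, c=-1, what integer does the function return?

2

LOAD_FAST_LOAD_FAST b,a → push 32,16. Stack: [32, 16]
BINARY_OP - → 32 - 16 = 16. Stack: [16]
STORE_FAST y → y=16. Stack: []
LOAD_FAST_LOAD_FAST a,b → push 16,32. Stack: [16, 32]
COMPARE_OP bool(>=) → 16 vs 32 = False. Stack: [False]
POP_JUMP_IF_FALSE → pop False; jump. Stack: []
LOAD_CONST → push 2. Stack: [2]
STORE_FAST m → m=2. Stack: []
LOAD_FAST m → push 2. Stack: [2]
RETURN_VALUE → return 2.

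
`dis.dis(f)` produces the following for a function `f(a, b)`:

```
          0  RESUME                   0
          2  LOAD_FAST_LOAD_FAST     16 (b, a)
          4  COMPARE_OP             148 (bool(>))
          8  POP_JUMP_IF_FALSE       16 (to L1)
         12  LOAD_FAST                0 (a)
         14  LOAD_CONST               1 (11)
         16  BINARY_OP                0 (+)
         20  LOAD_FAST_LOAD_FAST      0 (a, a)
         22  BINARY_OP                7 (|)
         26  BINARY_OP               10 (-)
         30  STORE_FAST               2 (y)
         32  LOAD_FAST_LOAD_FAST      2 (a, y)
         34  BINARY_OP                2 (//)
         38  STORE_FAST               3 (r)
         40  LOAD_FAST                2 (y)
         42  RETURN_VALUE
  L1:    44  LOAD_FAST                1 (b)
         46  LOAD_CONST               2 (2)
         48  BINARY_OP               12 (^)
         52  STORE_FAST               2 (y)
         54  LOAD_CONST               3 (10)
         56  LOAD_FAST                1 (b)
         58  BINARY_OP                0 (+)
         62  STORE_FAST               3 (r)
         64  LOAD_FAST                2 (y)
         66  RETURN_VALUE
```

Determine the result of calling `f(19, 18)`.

16

LOAD_FAST_LOAD_FAST b,a → push 18,19. Stack: [18, 19]
COMPARE_OP bool(>) → 18 vs 19 = False. Stack: [False]
POP_JUMP_IF_FALSE → pop False; jump. Stack: []
LOAD_FAST b → push 18. Stack: [18]
LOAD_CONST → push 2. Stack: [18, 2]
BINARY_OP ^ → 18 ^ 2 = 16. Stack: [16]
STORE_FAST y → y=16. Stack: []
LOAD_CONST → push 10. Stack: [10]
LOAD_FAST b → push 18. Stack: [10, 18]
BINARY_OP + → 10 + 18 = 28. Stack: [28]
STORE_FAST r → r=28. Stack: []
LOAD_FAST y → push 16. Stack: [16]
RETURN_VALUE → return 16.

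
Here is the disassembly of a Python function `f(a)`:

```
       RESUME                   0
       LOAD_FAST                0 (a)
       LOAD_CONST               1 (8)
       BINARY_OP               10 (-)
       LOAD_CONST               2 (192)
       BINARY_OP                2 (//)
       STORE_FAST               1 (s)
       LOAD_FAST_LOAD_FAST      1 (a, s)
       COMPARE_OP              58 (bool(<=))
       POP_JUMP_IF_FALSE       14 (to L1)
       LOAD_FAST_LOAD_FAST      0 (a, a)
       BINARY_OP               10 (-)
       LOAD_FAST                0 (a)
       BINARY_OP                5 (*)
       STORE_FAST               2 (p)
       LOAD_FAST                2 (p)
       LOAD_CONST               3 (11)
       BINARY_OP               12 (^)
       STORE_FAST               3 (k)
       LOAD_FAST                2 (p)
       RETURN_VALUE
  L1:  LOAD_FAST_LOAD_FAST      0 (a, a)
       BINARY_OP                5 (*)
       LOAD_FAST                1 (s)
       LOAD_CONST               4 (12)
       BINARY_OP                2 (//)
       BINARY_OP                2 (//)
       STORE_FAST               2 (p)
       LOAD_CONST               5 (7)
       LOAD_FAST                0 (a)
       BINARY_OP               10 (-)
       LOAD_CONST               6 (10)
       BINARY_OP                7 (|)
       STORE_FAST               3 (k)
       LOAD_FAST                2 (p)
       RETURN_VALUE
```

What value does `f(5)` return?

-25

LOAD_FAST a → push 5. Stack: [5]
LOAD_CONST → push 8. Stack: [5, 8]
BINARY_OP - → 5 - 8 = -3. Stack: [-3]
LOAD_CONST → push 192. Stack: [-3, 192]
BINARY_OP // → -3 // 192 = -1. Stack: [-1]
STORE_FAST s → s=-1. Stack: []
LOAD_FAST_LOAD_FAST a,s → push 5,-1. Stack: [5, -1]
COMPARE_OP bool(<=) → 5 vs -1 = False. Stack: [False]
POP_JUMP_IF_FALSE → pop False; jump. Stack: []
LOAD_FAST_LOAD_FAST a,a → push 5,5. Stack: [5, 5]
BINARY_OP * → 5 * 5 = 25. Stack: [25]
LOAD_FAST s → push -1. Stack: [25, -1]
LOAD_CONST → push 12. Stack: [25, -1, 12]
BINARY_OP // → -1 // 12 = -1. Stack: [25, -1]
BINARY_OP // → 25 // -1 = -25. Stack: [-25]
STORE_FAST p → p=-25. Stack: []
LOAD_CONST → push 7. Stack: [7]
LOAD_FAST a → push 5. Stack: [7, 5]
BINARY_OP - → 7 - 5 = 2. Stack: [2]
LOAD_CONST → push 10. Stack: [2, 10]
BINARY_OP | → 2 | 10 = 10. Stack: [10]
STORE_FAST k → k=10. Stack: []
LOAD_FAST p → push -25. Stack: [-25]
RETURN_VALUE → return -25.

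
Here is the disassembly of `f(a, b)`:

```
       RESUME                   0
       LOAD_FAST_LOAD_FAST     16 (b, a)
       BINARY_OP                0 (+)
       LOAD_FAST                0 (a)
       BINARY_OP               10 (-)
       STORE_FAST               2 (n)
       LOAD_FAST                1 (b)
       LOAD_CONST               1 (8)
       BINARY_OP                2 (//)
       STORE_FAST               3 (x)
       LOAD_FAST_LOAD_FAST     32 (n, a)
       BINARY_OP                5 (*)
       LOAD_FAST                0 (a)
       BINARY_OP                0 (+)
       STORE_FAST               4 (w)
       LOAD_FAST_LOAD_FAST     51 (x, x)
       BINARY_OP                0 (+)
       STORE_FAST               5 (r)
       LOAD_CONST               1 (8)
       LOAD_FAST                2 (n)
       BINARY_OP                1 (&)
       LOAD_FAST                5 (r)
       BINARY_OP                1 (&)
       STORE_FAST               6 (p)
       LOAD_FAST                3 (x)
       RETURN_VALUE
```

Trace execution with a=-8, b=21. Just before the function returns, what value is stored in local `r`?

LOAD_FAST_LOAD_FAST b,a → push 21,-8. Stack: [21, -8]
BINARY_OP + → 21 + -8 = 13. Stack: [13]
LOAD_FAST a → push -8. Stack: [13, -8]
BINARY_OP - → 13 - -8 = 21. Stack: [21]
STORE_FAST n → n=21. Stack: []
LOAD_FAST b → push 21. Stack: [21]
LOAD_CONST → push 8. Stack: [21, 8]
BINARY_OP // → 21 // 8 = 2. Stack: [2]
STORE_FAST x → x=2. Stack: []
LOAD_FAST_LOAD_FAST n,a → push 21,-8. Stack: [21, -8]
BINARY_OP * → 21 * -8 = -168. Stack: [-168]
LOAD_FAST a → push -8. Stack: [-168, -8]
BINARY_OP + → -168 + -8 = -176. Stack: [-176]
STORE_FAST w → w=-176. Stack: []
LOAD_FAST_LOAD_FAST x,x → push 2,2. Stack: [2, 2]
BINARY_OP + → 2 + 2 = 4. Stack: [4]
STORE_FAST r → r=4. Stack: []
LOAD_CONST → push 8. Stack: [8]
LOAD_FAST n → push 21. Stack: [8, 21]
BINARY_OP & → 8 & 21 = 0. Stack: [0]
LOAD_FAST r → push 4. Stack: [0, 4]
BINARY_OP & → 0 & 4 = 0. Stack: [0]
STORE_FAST p → p=0. Stack: []
LOAD_FAST x → push 2. Stack: [2]
RETURN_VALUE → return 2.

4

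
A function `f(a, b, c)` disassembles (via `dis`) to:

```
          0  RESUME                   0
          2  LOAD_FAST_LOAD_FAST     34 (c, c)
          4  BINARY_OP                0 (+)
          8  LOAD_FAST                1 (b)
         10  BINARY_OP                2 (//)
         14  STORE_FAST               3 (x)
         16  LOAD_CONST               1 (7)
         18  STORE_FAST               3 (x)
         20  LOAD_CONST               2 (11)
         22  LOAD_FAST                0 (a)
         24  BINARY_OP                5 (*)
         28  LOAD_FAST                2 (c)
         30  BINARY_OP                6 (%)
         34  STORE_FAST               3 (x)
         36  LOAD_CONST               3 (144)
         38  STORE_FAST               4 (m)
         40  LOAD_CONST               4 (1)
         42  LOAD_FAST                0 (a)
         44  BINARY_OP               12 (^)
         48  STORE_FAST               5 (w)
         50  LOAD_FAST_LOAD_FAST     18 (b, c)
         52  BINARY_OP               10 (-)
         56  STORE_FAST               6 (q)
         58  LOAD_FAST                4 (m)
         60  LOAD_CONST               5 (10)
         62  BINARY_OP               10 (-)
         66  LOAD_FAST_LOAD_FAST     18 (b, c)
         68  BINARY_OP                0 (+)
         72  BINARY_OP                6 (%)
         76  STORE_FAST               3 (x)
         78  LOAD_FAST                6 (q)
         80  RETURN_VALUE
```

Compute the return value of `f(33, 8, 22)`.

-14

LOAD_FAST_LOAD_FAST c,c → push 22,22. Stack: [22, 22]
BINARY_OP + → 22 + 22 = 44. Stack: [44]
LOAD_FAST b → push 8. Stack: [44, 8]
BINARY_OP // → 44 // 8 = 5. Stack: [5]
STORE_FAST x → x=5. Stack: []
LOAD_CONST → push 7. Stack: [7]
STORE_FAST x → x=7. Stack: []
LOAD_CONST → push 11. Stack: [11]
LOAD_FAST a → push 33. Stack: [11, 33]
BINARY_OP * → 11 * 33 = 363. Stack: [363]
LOAD_FAST c → push 22. Stack: [363, 22]
BINARY_OP % → 363 % 22 = 11. Stack: [11]
STORE_FAST x → x=11. Stack: []
LOAD_CONST → push 144. Stack: [144]
STORE_FAST m → m=144. Stack: []
LOAD_CONST → push 1. Stack: [1]
LOAD_FAST a → push 33. Stack: [1, 33]
BINARY_OP ^ → 1 ^ 33 = 32. Stack: [32]
STORE_FAST w → w=32. Stack: []
LOAD_FAST_LOAD_FAST b,c → push 8,22. Stack: [8, 22]
BINARY_OP - → 8 - 22 = -14. Stack: [-14]
STORE_FAST q → q=-14. Stack: []
LOAD_FAST m → push 144. Stack: [144]
LOAD_CONST → push 10. Stack: [144, 10]
BINARY_OP - → 144 - 10 = 134. Stack: [134]
LOAD_FAST_LOAD_FAST b,c → push 8,22. Stack: [134, 8, 22]
BINARY_OP + → 8 + 22 = 30. Stack: [134, 30]
BINARY_OP % → 134 % 30 = 14. Stack: [14]
STORE_FAST x → x=14. Stack: []
LOAD_FAST q → push -14. Stack: [-14]
RETURN_VALUE → return -14.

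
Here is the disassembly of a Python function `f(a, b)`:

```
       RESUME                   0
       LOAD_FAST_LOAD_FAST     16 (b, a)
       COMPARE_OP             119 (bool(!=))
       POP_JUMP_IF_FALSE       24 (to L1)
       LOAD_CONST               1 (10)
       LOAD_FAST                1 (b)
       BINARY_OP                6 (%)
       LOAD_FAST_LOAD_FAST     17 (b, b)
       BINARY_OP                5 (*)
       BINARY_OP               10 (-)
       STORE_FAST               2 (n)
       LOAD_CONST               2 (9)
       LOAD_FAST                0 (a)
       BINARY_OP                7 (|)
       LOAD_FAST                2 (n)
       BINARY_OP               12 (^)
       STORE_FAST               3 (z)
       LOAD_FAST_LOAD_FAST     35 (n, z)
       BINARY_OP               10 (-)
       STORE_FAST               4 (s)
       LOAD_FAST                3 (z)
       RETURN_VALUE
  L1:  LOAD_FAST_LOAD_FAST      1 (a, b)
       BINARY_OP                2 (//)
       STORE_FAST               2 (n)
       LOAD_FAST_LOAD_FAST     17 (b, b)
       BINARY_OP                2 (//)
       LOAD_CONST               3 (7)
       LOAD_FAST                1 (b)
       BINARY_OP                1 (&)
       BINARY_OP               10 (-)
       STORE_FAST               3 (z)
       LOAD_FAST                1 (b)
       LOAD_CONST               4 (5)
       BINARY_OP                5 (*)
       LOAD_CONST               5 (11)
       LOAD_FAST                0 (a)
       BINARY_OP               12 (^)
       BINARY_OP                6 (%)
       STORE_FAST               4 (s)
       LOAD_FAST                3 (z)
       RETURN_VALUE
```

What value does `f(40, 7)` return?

LOAD_FAST_LOAD_FAST b,a → push 7,40. Stack: [7, 40]
COMPARE_OP bool(!=) → 7 vs 40 = True. Stack: [True]
POP_JUMP_IF_FALSE → pop True; no jump. Stack: []
LOAD_CONST → push 10. Stack: [10]
LOAD_FAST b → push 7. Stack: [10, 7]
BINARY_OP % → 10 % 7 = 3. Stack: [3]
LOAD_FAST_LOAD_FAST b,b → push 7,7. Stack: [3, 7, 7]
BINARY_OP * → 7 * 7 = 49. Stack: [3, 49]
BINARY_OP - → 3 - 49 = -46. Stack: [-46]
STORE_FAST n → n=-46. Stack: []
LOAD_CONST → push 9. Stack: [9]
LOAD_FAST a → push 40. Stack: [9, 40]
BINARY_OP | → 9 | 40 = 41. Stack: [41]
LOAD_FAST n → push -46. Stack: [41, -46]
BINARY_OP ^ → 41 ^ -46 = -5. Stack: [-5]
STORE_FAST z → z=-5. Stack: []
LOAD_FAST_LOAD_FAST n,z → push -46,-5. Stack: [-46, -5]
BINARY_OP - → -46 - -5 = -41. Stack: [-41]
STORE_FAST s → s=-41. Stack: []
LOAD_FAST z → push -5. Stack: [-5]
RETURN_VALUE → return -5.

-5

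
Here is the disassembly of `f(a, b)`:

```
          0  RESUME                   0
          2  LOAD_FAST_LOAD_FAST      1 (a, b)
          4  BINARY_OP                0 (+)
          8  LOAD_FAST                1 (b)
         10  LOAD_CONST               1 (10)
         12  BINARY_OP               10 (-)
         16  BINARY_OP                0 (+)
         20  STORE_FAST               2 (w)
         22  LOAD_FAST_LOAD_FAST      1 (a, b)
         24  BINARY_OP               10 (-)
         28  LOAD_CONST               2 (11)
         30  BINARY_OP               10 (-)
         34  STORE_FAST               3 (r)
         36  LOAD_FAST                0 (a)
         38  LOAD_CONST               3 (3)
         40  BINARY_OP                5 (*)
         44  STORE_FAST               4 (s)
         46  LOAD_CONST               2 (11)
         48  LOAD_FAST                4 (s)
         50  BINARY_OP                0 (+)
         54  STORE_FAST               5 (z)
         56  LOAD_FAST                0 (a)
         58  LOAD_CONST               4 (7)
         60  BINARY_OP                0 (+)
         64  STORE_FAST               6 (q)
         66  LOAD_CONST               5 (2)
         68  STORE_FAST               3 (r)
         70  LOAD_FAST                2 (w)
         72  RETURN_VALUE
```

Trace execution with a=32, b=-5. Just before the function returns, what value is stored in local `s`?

96

LOAD_FAST_LOAD_FAST a,b → push 32,-5. Stack: [32, -5]
BINARY_OP + → 32 + -5 = 27. Stack: [27]
LOAD_FAST b → push -5. Stack: [27, -5]
LOAD_CONST → push 10. Stack: [27, -5, 10]
BINARY_OP - → -5 - 10 = -15. Stack: [27, -15]
BINARY_OP + → 27 + -15 = 12. Stack: [12]
STORE_FAST w → w=12. Stack: []
LOAD_FAST_LOAD_FAST a,b → push 32,-5. Stack: [32, -5]
BINARY_OP - → 32 - -5 = 37. Stack: [37]
LOAD_CONST → push 11. Stack: [37, 11]
BINARY_OP - → 37 - 11 = 26. Stack: [26]
STORE_FAST r → r=26. Stack: []
LOAD_FAST a → push 32. Stack: [32]
LOAD_CONST → push 3. Stack: [32, 3]
BINARY_OP * → 32 * 3 = 96. Stack: [96]
STORE_FAST s → s=96. Stack: []
LOAD_CONST → push 11. Stack: [11]
LOAD_FAST s → push 96. Stack: [11, 96]
BINARY_OP + → 11 + 96 = 107. Stack: [107]
STORE_FAST z → z=107. Stack: []
LOAD_FAST a → push 32. Stack: [32]
LOAD_CONST → push 7. Stack: [32, 7]
BINARY_OP + → 32 + 7 = 39. Stack: [39]
STORE_FAST q → q=39. Stack: []
LOAD_CONST → push 2. Stack: [2]
STORE_FAST r → r=2. Stack: []
LOAD_FAST w → push 12. Stack: [12]
RETURN_VALUE → return 12.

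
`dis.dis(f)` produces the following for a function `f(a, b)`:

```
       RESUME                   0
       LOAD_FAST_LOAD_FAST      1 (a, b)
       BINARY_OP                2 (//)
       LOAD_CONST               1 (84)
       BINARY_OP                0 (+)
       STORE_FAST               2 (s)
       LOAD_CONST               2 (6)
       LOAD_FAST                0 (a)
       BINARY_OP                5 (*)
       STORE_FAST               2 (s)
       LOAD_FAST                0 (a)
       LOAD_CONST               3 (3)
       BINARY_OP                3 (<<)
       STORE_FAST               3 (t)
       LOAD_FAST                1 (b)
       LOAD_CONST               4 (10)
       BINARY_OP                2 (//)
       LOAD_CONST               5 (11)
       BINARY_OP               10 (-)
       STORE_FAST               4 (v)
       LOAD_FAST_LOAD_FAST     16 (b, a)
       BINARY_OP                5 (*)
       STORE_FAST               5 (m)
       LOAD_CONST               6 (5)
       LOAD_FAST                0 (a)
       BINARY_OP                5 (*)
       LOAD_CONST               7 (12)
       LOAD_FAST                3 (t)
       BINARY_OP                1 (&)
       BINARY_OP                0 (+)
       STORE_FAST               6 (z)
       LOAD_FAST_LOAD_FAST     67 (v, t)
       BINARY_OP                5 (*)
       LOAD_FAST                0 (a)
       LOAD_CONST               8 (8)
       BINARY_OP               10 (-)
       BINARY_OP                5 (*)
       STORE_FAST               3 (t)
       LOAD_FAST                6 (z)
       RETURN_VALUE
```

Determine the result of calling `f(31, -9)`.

163

LOAD_FAST_LOAD_FAST a,b → push 31,-9. Stack: [31, -9]
BINARY_OP // → 31 // -9 = -4. Stack: [-4]
LOAD_CONST → push 84. Stack: [-4, 84]
BINARY_OP + → -4 + 84 = 80. Stack: [80]
STORE_FAST s → s=80. Stack: []
LOAD_CONST → push 6. Stack: [6]
LOAD_FAST a → push 31. Stack: [6, 31]
BINARY_OP * → 6 * 31 = 186. Stack: [186]
STORE_FAST s → s=186. Stack: []
LOAD_FAST a → push 31. Stack: [31]
LOAD_CONST → push 3. Stack: [31, 3]
BINARY_OP << → 31 << 3 = 248. Stack: [248]
STORE_FAST t → t=248. Stack: []
LOAD_FAST b → push -9. Stack: [-9]
LOAD_CONST → push 10. Stack: [-9, 10]
BINARY_OP // → -9 // 10 = -1. Stack: [-1]
LOAD_CONST → push 11. Stack: [-1, 11]
BINARY_OP - → -1 - 11 = -12. Stack: [-12]
STORE_FAST v → v=-12. Stack: []
LOAD_FAST_LOAD_FAST b,a → push -9,31. Stack: [-9, 31]
BINARY_OP * → -9 * 31 = -279. Stack: [-279]
STORE_FAST m → m=-279. Stack: []
LOAD_CONST → push 5. Stack: [5]
LOAD_FAST a → push 31. Stack: [5, 31]
BINARY_OP * → 5 * 31 = 155. Stack: [155]
LOAD_CONST → push 12. Stack: [155, 12]
LOAD_FAST t → push 248. Stack: [155, 12, 248]
BINARY_OP & → 12 & 248 = 8. Stack: [155, 8]
BINARY_OP + → 155 + 8 = 163. Stack: [163]
STORE_FAST z → z=163. Stack: []
LOAD_FAST_LOAD_FAST v,t → push -12,248. Stack: [-12, 248]
BINARY_OP * → -12 * 248 = -2976. Stack: [-2976]
LOAD_FAST a → push 31. Stack: [-2976, 31]
LOAD_CONST → push 8. Stack: [-2976, 31, 8]
BINARY_OP - → 31 - 8 = 23. Stack: [-2976, 23]
BINARY_OP * → -2976 * 23 = -68448. Stack: [-68448]
STORE_FAST t → t=-68448. Stack: []
LOAD_FAST z → push 163. Stack: [163]
RETURN_VALUE → return 163.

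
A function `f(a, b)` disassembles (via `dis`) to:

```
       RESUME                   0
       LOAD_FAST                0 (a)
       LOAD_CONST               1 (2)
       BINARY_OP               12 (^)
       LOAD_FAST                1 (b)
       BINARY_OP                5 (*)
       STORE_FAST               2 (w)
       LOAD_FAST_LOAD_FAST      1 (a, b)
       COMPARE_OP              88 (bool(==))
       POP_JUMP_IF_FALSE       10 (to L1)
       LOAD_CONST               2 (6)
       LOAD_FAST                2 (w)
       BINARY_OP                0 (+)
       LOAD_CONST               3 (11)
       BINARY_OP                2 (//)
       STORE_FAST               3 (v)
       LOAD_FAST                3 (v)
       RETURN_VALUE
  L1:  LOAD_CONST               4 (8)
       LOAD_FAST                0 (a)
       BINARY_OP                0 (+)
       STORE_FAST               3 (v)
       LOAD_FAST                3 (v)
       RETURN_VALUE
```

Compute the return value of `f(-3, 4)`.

5

LOAD_FAST a → push -3. Stack: [-3]
LOAD_CONST → push 2. Stack: [-3, 2]
BINARY_OP ^ → -3 ^ 2 = -1. Stack: [-1]
LOAD_FAST b → push 4. Stack: [-1, 4]
BINARY_OP * → -1 * 4 = -4. Stack: [-4]
STORE_FAST w → w=-4. Stack: []
LOAD_FAST_LOAD_FAST a,b → push -3,4. Stack: [-3, 4]
COMPARE_OP bool(==) → -3 vs 4 = False. Stack: [False]
POP_JUMP_IF_FALSE → pop False; jump. Stack: []
LOAD_CONST → push 8. Stack: [8]
LOAD_FAST a → push -3. Stack: [8, -3]
BINARY_OP + → 8 + -3 = 5. Stack: [5]
STORE_FAST v → v=5. Stack: []
LOAD_FAST v → push 5. Stack: [5]
RETURN_VALUE → return 5.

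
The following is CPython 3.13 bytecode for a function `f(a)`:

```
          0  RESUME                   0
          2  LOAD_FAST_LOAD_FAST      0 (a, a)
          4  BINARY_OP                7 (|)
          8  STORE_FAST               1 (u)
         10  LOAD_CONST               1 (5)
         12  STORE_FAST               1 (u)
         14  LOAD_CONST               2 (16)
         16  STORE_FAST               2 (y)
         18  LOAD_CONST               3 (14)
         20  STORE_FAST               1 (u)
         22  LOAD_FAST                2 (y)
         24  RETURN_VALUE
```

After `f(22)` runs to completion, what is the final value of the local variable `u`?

14

LOAD_FAST_LOAD_FAST a,a → push 22,22. Stack: [22, 22]
BINARY_OP | → 22 | 22 = 22. Stack: [22]
STORE_FAST u → u=22. Stack: []
LOAD_CONST → push 5. Stack: [5]
STORE_FAST u → u=5. Stack: []
LOAD_CONST → push 16. Stack: [16]
STORE_FAST y → y=16. Stack: []
LOAD_CONST → push 14. Stack: [14]
STORE_FAST u → u=14. Stack: []
LOAD_FAST y → push 16. Stack: [16]
RETURN_VALUE → return 16.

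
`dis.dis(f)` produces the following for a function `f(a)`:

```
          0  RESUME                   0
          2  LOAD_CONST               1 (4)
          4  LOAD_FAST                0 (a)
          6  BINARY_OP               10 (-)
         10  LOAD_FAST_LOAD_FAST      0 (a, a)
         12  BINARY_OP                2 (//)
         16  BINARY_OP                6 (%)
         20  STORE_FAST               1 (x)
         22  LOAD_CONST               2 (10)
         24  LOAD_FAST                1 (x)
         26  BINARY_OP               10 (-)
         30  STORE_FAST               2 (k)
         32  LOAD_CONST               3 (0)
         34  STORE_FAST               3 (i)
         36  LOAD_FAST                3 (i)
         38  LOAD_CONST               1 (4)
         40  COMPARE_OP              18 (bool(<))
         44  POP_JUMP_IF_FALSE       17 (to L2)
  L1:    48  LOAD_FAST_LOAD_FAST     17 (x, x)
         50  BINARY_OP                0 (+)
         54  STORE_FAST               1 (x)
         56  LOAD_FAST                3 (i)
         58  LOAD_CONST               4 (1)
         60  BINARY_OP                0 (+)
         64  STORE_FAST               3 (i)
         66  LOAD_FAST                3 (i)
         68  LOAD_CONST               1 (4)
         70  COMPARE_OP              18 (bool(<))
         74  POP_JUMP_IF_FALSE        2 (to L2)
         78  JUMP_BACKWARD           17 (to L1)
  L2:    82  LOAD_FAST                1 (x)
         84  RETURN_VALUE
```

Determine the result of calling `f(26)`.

0

LOAD_CONST → push 4. Stack: [4]
LOAD_FAST a → push 26. Stack: [4, 26]
BINARY_OP - → 4 - 26 = -22. Stack: [-22]
LOAD_FAST_LOAD_FAST a,a → push 26,26. Stack: [-22, 26, 26]
BINARY_OP // → 26 // 26 = 1. Stack: [-22, 1]
BINARY_OP % → -22 % 1 = 0. Stack: [0]
STORE_FAST x → x=0. Stack: []
LOAD_CONST → push 10. Stack: [10]
LOAD_FAST x → push 0. Stack: [10, 0]
BINARY_OP - → 10 - 0 = 10. Stack: [10]
STORE_FAST k → k=10. Stack: []
LOAD_CONST → push 0. Stack: [0]
STORE_FAST i → i=0. Stack: []
LOAD_FAST i → push 0. Stack: [0]
LOAD_CONST → push 4. Stack: [0, 4]
COMPARE_OP bool(<) → 0 vs 4 = True. Stack: [True]
POP_JUMP_IF_FALSE → pop True; no jump. Stack: []
LOAD_FAST_LOAD_FAST x,x → push 0,0. Stack: [0, 0]
BINARY_OP + → 0 + 0 = 0. Stack: [0]
STORE_FAST x → x=0. Stack: []
LOAD_FAST i → push 0. Stack: [0]
LOAD_CONST → push 1. Stack: [0, 1]
BINARY_OP + → 0 + 1 = 1. Stack: [1]
STORE_FAST i → i=1. Stack: []
LOAD_FAST i → push 1. Stack: [1]
LOAD_CONST → push 4. Stack: [1, 4]
COMPARE_OP bool(<) → 1 vs 4 = True. Stack: [True]
POP_JUMP_IF_FALSE → pop True; no jump. Stack: []
LOAD_FAST_LOAD_FAST x,x → push 0,0. Stack: [0, 0]
BINARY_OP + → 0 + 0 = 0. Stack: [0]
STORE_FAST x → x=0. Stack: []
LOAD_FAST i → push 1. Stack: [1]
LOAD_CONST → push 1. Stack: [1, 1]
BINARY_OP + → 1 + 1 = 2. Stack: [2]
STORE_FAST i → i=2. Stack: []
LOAD_FAST i → push 2. Stack: [2]
LOAD_CONST → push 4. Stack: [2, 4]
COMPARE_OP bool(<) → 2 vs 4 = True. Stack: [True]
POP_JUMP_IF_FALSE → pop True; no jump. Stack: []
LOAD_FAST_LOAD_FAST x,x → push 0,0. Stack: [0, 0]
BINARY_OP + → 0 + 0 = 0. Stack: [0]
STORE_FAST x → x=0. Stack: []
LOAD_FAST i → push 2. Stack: [2]
LOAD_CONST → push 1. Stack: [2, 1]
BINARY_OP + → 2 + 1 = 3. Stack: [3]
STORE_FAST i → i=3. Stack: []
LOAD_FAST i → push 3. Stack: [3]
LOAD_CONST → push 4. Stack: [3, 4]
COMPARE_OP bool(<) → 3 vs 4 = True. Stack: [True]
POP_JUMP_IF_FALSE → pop True; no jump. Stack: []
LOAD_FAST_LOAD_FAST x,x → push 0,0. Stack: [0, 0]
BINARY_OP + → 0 + 0 = 0. Stack: [0]
STORE_FAST x → x=0. Stack: []
LOAD_FAST i → push 3. Stack: [3]
LOAD_CONST → push 1. Stack: [3, 1]
BINARY_OP + → 3 + 1 = 4. Stack: [4]
STORE_FAST i → i=4. Stack: []
LOAD_FAST i → push 4. Stack: [4]
LOAD_CONST → push 4. Stack: [4, 4]
COMPARE_OP bool(<) → 4 vs 4 = False. Stack: [False]
POP_JUMP_IF_FALSE → pop False; jump. Stack: []
LOAD_FAST x → push 0. Stack: [0]
RETURN_VALUE → return 0.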